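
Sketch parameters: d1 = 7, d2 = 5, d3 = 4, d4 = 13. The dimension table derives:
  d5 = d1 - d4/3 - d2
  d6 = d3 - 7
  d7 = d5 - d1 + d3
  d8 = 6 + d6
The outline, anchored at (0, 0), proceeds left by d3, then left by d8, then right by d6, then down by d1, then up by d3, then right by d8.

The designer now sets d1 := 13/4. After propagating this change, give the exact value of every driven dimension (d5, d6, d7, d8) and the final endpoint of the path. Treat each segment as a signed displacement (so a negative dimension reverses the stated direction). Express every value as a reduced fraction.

Apply edit: d1 := 13/4
  d5 = d1 - d4/3 - d2 = -73/12
  d6 = d3 - 7 = -3
  d7 = d5 - d1 + d3 = -16/3
  d8 = 6 + d6 = 3
Walk from origin (0, 0):
  seg 1: left by d3 = 4 → (-4, 0)
  seg 2: left by d8 = 3 → (-7, 0)
  seg 3: right by d6 = -3 → (-10, 0)
  seg 4: down by d1 = 13/4 → (-10, -13/4)
  seg 5: up by d3 = 4 → (-10, 3/4)
  seg 6: right by d8 = 3 → (-7, 3/4)

d5 = -73/12
d6 = -3
d7 = -16/3
d8 = 3
endpoint = (-7, 3/4)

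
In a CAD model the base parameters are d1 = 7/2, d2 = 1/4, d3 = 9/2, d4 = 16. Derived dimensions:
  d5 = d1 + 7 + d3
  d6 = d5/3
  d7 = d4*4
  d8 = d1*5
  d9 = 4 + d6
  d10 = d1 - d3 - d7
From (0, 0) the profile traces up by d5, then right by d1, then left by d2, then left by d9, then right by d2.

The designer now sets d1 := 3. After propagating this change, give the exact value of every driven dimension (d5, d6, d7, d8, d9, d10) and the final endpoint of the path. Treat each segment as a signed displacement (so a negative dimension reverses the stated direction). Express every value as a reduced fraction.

d5 = 29/2
d6 = 29/6
d7 = 64
d8 = 15
d9 = 53/6
d10 = -131/2
endpoint = (-35/6, 29/2)

Apply edit: d1 := 3
  d5 = d1 + 7 + d3 = 29/2
  d6 = d5/3 = 29/6
  d7 = d4*4 = 64
  d8 = d1*5 = 15
  d9 = 4 + d6 = 53/6
  d10 = d1 - d3 - d7 = -131/2
Walk from origin (0, 0):
  seg 1: up by d5 = 29/2 → (0, 29/2)
  seg 2: right by d1 = 3 → (3, 29/2)
  seg 3: left by d2 = 1/4 → (11/4, 29/2)
  seg 4: left by d9 = 53/6 → (-73/12, 29/2)
  seg 5: right by d2 = 1/4 → (-35/6, 29/2)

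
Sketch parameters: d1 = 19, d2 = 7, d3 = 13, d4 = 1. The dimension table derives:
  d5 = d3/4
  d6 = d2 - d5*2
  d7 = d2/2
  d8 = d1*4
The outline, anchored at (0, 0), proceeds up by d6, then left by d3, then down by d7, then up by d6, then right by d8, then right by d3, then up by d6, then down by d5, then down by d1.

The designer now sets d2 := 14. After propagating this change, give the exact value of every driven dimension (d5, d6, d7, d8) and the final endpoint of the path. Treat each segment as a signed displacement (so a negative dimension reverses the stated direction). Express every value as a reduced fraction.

Apply edit: d2 := 14
  d5 = d3/4 = 13/4
  d6 = d2 - d5*2 = 15/2
  d7 = d2/2 = 7
  d8 = d1*4 = 76
Walk from origin (0, 0):
  seg 1: up by d6 = 15/2 → (0, 15/2)
  seg 2: left by d3 = 13 → (-13, 15/2)
  seg 3: down by d7 = 7 → (-13, 1/2)
  seg 4: up by d6 = 15/2 → (-13, 8)
  seg 5: right by d8 = 76 → (63, 8)
  seg 6: right by d3 = 13 → (76, 8)
  seg 7: up by d6 = 15/2 → (76, 31/2)
  seg 8: down by d5 = 13/4 → (76, 49/4)
  seg 9: down by d1 = 19 → (76, -27/4)

d5 = 13/4
d6 = 15/2
d7 = 7
d8 = 76
endpoint = (76, -27/4)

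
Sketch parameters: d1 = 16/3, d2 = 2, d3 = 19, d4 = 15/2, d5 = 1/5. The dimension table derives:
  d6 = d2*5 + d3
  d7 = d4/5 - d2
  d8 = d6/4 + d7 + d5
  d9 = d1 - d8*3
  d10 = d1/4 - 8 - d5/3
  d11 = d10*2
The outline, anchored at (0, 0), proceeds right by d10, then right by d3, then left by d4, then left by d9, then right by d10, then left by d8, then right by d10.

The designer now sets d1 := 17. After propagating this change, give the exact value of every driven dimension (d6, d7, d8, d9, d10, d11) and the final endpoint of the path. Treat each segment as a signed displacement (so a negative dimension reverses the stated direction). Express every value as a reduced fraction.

d6 = 29
d7 = -1/2
d8 = 139/20
d9 = -77/20
d10 = -229/60
d11 = -229/30
endpoint = (-61/20, 0)

Apply edit: d1 := 17
  d6 = d2*5 + d3 = 29
  d7 = d4/5 - d2 = -1/2
  d8 = d6/4 + d7 + d5 = 139/20
  d9 = d1 - d8*3 = -77/20
  d10 = d1/4 - 8 - d5/3 = -229/60
  d11 = d10*2 = -229/30
Walk from origin (0, 0):
  seg 1: right by d10 = -229/60 → (-229/60, 0)
  seg 2: right by d3 = 19 → (911/60, 0)
  seg 3: left by d4 = 15/2 → (461/60, 0)
  seg 4: left by d9 = -77/20 → (173/15, 0)
  seg 5: right by d10 = -229/60 → (463/60, 0)
  seg 6: left by d8 = 139/20 → (23/30, 0)
  seg 7: right by d10 = -229/60 → (-61/20, 0)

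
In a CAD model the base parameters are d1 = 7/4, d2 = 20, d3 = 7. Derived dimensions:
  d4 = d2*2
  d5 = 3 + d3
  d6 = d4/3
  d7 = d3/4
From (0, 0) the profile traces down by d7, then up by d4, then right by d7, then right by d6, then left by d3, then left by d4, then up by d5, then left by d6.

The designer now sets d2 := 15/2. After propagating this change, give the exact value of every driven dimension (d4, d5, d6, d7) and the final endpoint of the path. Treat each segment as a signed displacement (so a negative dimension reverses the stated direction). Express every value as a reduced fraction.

Apply edit: d2 := 15/2
  d4 = d2*2 = 15
  d5 = 3 + d3 = 10
  d6 = d4/3 = 5
  d7 = d3/4 = 7/4
Walk from origin (0, 0):
  seg 1: down by d7 = 7/4 → (0, -7/4)
  seg 2: up by d4 = 15 → (0, 53/4)
  seg 3: right by d7 = 7/4 → (7/4, 53/4)
  seg 4: right by d6 = 5 → (27/4, 53/4)
  seg 5: left by d3 = 7 → (-1/4, 53/4)
  seg 6: left by d4 = 15 → (-61/4, 53/4)
  seg 7: up by d5 = 10 → (-61/4, 93/4)
  seg 8: left by d6 = 5 → (-81/4, 93/4)

d4 = 15
d5 = 10
d6 = 5
d7 = 7/4
endpoint = (-81/4, 93/4)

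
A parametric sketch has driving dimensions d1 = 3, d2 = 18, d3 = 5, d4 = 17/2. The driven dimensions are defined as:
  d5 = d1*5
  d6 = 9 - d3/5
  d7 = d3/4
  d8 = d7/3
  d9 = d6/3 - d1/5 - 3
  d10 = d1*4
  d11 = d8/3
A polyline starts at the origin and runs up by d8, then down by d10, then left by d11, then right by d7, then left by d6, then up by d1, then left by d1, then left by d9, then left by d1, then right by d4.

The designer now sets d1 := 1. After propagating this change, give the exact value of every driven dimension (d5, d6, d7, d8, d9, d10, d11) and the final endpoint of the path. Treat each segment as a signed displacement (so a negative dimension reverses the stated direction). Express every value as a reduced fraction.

Apply edit: d1 := 1
  d5 = d1*5 = 5
  d6 = 9 - d3/5 = 8
  d7 = d3/4 = 5/4
  d8 = d7/3 = 5/12
  d9 = d6/3 - d1/5 - 3 = -8/15
  d10 = d1*4 = 4
  d11 = d8/3 = 5/36
Walk from origin (0, 0):
  seg 1: up by d8 = 5/12 → (0, 5/12)
  seg 2: down by d10 = 4 → (0, -43/12)
  seg 3: left by d11 = 5/36 → (-5/36, -43/12)
  seg 4: right by d7 = 5/4 → (10/9, -43/12)
  seg 5: left by d6 = 8 → (-62/9, -43/12)
  seg 6: up by d1 = 1 → (-62/9, -31/12)
  seg 7: left by d1 = 1 → (-71/9, -31/12)
  seg 8: left by d9 = -8/15 → (-331/45, -31/12)
  seg 9: left by d1 = 1 → (-376/45, -31/12)
  seg 10: right by d4 = 17/2 → (13/90, -31/12)

d5 = 5
d6 = 8
d7 = 5/4
d8 = 5/12
d9 = -8/15
d10 = 4
d11 = 5/36
endpoint = (13/90, -31/12)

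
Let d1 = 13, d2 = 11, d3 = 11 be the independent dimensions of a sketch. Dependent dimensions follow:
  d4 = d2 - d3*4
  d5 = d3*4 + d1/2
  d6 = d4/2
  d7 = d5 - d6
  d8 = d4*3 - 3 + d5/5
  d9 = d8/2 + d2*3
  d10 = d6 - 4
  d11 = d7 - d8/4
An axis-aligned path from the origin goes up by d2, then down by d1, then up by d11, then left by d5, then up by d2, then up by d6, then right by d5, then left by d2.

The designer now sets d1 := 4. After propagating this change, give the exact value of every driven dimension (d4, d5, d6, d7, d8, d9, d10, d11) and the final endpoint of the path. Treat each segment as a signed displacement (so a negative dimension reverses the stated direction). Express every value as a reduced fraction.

Apply edit: d1 := 4
  d4 = d2 - d3*4 = -33
  d5 = d3*4 + d1/2 = 46
  d6 = d4/2 = -33/2
  d7 = d5 - d6 = 125/2
  d8 = d4*3 - 3 + d5/5 = -464/5
  d9 = d8/2 + d2*3 = -67/5
  d10 = d6 - 4 = -41/2
  d11 = d7 - d8/4 = 857/10
Walk from origin (0, 0):
  seg 1: up by d2 = 11 → (0, 11)
  seg 2: down by d1 = 4 → (0, 7)
  seg 3: up by d11 = 857/10 → (0, 927/10)
  seg 4: left by d5 = 46 → (-46, 927/10)
  seg 5: up by d2 = 11 → (-46, 1037/10)
  seg 6: up by d6 = -33/2 → (-46, 436/5)
  seg 7: right by d5 = 46 → (0, 436/5)
  seg 8: left by d2 = 11 → (-11, 436/5)

d4 = -33
d5 = 46
d6 = -33/2
d7 = 125/2
d8 = -464/5
d9 = -67/5
d10 = -41/2
d11 = 857/10
endpoint = (-11, 436/5)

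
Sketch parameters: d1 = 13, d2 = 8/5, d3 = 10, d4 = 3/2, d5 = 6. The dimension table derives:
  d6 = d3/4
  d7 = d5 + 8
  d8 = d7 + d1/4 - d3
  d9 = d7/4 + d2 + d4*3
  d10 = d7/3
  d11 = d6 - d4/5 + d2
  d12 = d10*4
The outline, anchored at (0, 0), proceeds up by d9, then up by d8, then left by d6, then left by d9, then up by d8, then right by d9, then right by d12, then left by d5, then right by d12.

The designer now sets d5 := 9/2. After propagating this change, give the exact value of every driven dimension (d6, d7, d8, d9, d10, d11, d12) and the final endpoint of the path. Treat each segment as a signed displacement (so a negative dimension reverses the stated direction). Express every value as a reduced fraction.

d6 = 5/2
d7 = 25/2
d8 = 23/4
d9 = 369/40
d10 = 25/6
d11 = 19/5
d12 = 50/3
endpoint = (79/3, 829/40)

Apply edit: d5 := 9/2
  d6 = d3/4 = 5/2
  d7 = d5 + 8 = 25/2
  d8 = d7 + d1/4 - d3 = 23/4
  d9 = d7/4 + d2 + d4*3 = 369/40
  d10 = d7/3 = 25/6
  d11 = d6 - d4/5 + d2 = 19/5
  d12 = d10*4 = 50/3
Walk from origin (0, 0):
  seg 1: up by d9 = 369/40 → (0, 369/40)
  seg 2: up by d8 = 23/4 → (0, 599/40)
  seg 3: left by d6 = 5/2 → (-5/2, 599/40)
  seg 4: left by d9 = 369/40 → (-469/40, 599/40)
  seg 5: up by d8 = 23/4 → (-469/40, 829/40)
  seg 6: right by d9 = 369/40 → (-5/2, 829/40)
  seg 7: right by d12 = 50/3 → (85/6, 829/40)
  seg 8: left by d5 = 9/2 → (29/3, 829/40)
  seg 9: right by d12 = 50/3 → (79/3, 829/40)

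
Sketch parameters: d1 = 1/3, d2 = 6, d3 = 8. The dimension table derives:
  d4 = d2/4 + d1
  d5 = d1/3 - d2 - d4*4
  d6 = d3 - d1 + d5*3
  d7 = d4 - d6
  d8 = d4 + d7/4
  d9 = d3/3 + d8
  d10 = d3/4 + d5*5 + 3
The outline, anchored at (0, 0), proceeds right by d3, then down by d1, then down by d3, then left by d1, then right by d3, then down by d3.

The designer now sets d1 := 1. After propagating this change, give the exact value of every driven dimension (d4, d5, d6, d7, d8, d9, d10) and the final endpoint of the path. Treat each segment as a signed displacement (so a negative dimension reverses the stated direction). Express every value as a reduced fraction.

Apply edit: d1 := 1
  d4 = d2/4 + d1 = 5/2
  d5 = d1/3 - d2 - d4*4 = -47/3
  d6 = d3 - d1 + d5*3 = -40
  d7 = d4 - d6 = 85/2
  d8 = d4 + d7/4 = 105/8
  d9 = d3/3 + d8 = 379/24
  d10 = d3/4 + d5*5 + 3 = -220/3
Walk from origin (0, 0):
  seg 1: right by d3 = 8 → (8, 0)
  seg 2: down by d1 = 1 → (8, -1)
  seg 3: down by d3 = 8 → (8, -9)
  seg 4: left by d1 = 1 → (7, -9)
  seg 5: right by d3 = 8 → (15, -9)
  seg 6: down by d3 = 8 → (15, -17)

d4 = 5/2
d5 = -47/3
d6 = -40
d7 = 85/2
d8 = 105/8
d9 = 379/24
d10 = -220/3
endpoint = (15, -17)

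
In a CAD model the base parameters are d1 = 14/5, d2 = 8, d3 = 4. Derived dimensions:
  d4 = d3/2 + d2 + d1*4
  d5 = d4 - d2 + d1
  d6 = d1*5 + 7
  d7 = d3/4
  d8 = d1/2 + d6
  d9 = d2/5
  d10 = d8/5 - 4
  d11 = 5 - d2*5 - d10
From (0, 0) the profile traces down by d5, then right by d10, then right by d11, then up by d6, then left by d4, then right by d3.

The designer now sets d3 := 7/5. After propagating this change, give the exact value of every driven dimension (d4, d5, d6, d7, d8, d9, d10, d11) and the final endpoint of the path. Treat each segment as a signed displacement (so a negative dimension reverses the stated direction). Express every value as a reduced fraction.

Apply edit: d3 := 7/5
  d4 = d3/2 + d2 + d1*4 = 199/10
  d5 = d4 - d2 + d1 = 147/10
  d6 = d1*5 + 7 = 21
  d7 = d3/4 = 7/20
  d8 = d1/2 + d6 = 112/5
  d9 = d2/5 = 8/5
  d10 = d8/5 - 4 = 12/25
  d11 = 5 - d2*5 - d10 = -887/25
Walk from origin (0, 0):
  seg 1: down by d5 = 147/10 → (0, -147/10)
  seg 2: right by d10 = 12/25 → (12/25, -147/10)
  seg 3: right by d11 = -887/25 → (-35, -147/10)
  seg 4: up by d6 = 21 → (-35, 63/10)
  seg 5: left by d4 = 199/10 → (-549/10, 63/10)
  seg 6: right by d3 = 7/5 → (-107/2, 63/10)

d4 = 199/10
d5 = 147/10
d6 = 21
d7 = 7/20
d8 = 112/5
d9 = 8/5
d10 = 12/25
d11 = -887/25
endpoint = (-107/2, 63/10)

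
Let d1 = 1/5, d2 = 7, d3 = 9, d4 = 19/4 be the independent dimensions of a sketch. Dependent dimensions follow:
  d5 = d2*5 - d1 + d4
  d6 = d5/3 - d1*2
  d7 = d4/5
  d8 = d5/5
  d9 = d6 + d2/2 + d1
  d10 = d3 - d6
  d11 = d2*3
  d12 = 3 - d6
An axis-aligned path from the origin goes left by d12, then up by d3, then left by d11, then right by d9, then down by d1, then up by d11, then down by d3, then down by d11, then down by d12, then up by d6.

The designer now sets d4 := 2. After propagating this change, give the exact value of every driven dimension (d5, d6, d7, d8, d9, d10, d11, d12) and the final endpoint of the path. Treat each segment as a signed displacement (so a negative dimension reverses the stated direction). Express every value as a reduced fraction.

d5 = 184/5
d6 = 178/15
d7 = 2/5
d8 = 184/25
d9 = 467/30
d10 = -43/15
d11 = 21
d12 = -133/15
endpoint = (103/30, 308/15)

Apply edit: d4 := 2
  d5 = d2*5 - d1 + d4 = 184/5
  d6 = d5/3 - d1*2 = 178/15
  d7 = d4/5 = 2/5
  d8 = d5/5 = 184/25
  d9 = d6 + d2/2 + d1 = 467/30
  d10 = d3 - d6 = -43/15
  d11 = d2*3 = 21
  d12 = 3 - d6 = -133/15
Walk from origin (0, 0):
  seg 1: left by d12 = -133/15 → (133/15, 0)
  seg 2: up by d3 = 9 → (133/15, 9)
  seg 3: left by d11 = 21 → (-182/15, 9)
  seg 4: right by d9 = 467/30 → (103/30, 9)
  seg 5: down by d1 = 1/5 → (103/30, 44/5)
  seg 6: up by d11 = 21 → (103/30, 149/5)
  seg 7: down by d3 = 9 → (103/30, 104/5)
  seg 8: down by d11 = 21 → (103/30, -1/5)
  seg 9: down by d12 = -133/15 → (103/30, 26/3)
  seg 10: up by d6 = 178/15 → (103/30, 308/15)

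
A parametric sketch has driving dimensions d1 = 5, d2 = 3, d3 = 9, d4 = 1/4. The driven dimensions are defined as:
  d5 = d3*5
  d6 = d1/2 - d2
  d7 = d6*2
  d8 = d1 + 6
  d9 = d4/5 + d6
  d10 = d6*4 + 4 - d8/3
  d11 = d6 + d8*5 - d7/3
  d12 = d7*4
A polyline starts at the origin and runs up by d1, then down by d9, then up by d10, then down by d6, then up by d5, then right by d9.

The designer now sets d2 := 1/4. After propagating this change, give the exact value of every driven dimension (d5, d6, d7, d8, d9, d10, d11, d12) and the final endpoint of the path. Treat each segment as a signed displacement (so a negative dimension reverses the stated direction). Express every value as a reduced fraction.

Apply edit: d2 := 1/4
  d5 = d3*5 = 45
  d6 = d1/2 - d2 = 9/4
  d7 = d6*2 = 9/2
  d8 = d1 + 6 = 11
  d9 = d4/5 + d6 = 23/10
  d10 = d6*4 + 4 - d8/3 = 28/3
  d11 = d6 + d8*5 - d7/3 = 223/4
  d12 = d7*4 = 18
Walk from origin (0, 0):
  seg 1: up by d1 = 5 → (0, 5)
  seg 2: down by d9 = 23/10 → (0, 27/10)
  seg 3: up by d10 = 28/3 → (0, 361/30)
  seg 4: down by d6 = 9/4 → (0, 587/60)
  seg 5: up by d5 = 45 → (0, 3287/60)
  seg 6: right by d9 = 23/10 → (23/10, 3287/60)

d5 = 45
d6 = 9/4
d7 = 9/2
d8 = 11
d9 = 23/10
d10 = 28/3
d11 = 223/4
d12 = 18
endpoint = (23/10, 3287/60)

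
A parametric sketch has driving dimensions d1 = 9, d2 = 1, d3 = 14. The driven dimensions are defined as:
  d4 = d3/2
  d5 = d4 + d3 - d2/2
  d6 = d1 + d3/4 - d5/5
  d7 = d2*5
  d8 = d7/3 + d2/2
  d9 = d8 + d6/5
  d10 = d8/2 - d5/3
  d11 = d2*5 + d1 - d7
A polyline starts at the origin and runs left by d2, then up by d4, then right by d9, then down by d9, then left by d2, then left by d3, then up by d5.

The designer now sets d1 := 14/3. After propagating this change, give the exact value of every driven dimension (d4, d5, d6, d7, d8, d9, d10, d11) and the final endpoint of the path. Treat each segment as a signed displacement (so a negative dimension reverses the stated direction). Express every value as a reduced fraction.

Apply edit: d1 := 14/3
  d4 = d3/2 = 7
  d5 = d4 + d3 - d2/2 = 41/2
  d6 = d1 + d3/4 - d5/5 = 61/15
  d7 = d2*5 = 5
  d8 = d7/3 + d2/2 = 13/6
  d9 = d8 + d6/5 = 149/50
  d10 = d8/2 - d5/3 = -23/4
  d11 = d2*5 + d1 - d7 = 14/3
Walk from origin (0, 0):
  seg 1: left by d2 = 1 → (-1, 0)
  seg 2: up by d4 = 7 → (-1, 7)
  seg 3: right by d9 = 149/50 → (99/50, 7)
  seg 4: down by d9 = 149/50 → (99/50, 201/50)
  seg 5: left by d2 = 1 → (49/50, 201/50)
  seg 6: left by d3 = 14 → (-651/50, 201/50)
  seg 7: up by d5 = 41/2 → (-651/50, 613/25)

d4 = 7
d5 = 41/2
d6 = 61/15
d7 = 5
d8 = 13/6
d9 = 149/50
d10 = -23/4
d11 = 14/3
endpoint = (-651/50, 613/25)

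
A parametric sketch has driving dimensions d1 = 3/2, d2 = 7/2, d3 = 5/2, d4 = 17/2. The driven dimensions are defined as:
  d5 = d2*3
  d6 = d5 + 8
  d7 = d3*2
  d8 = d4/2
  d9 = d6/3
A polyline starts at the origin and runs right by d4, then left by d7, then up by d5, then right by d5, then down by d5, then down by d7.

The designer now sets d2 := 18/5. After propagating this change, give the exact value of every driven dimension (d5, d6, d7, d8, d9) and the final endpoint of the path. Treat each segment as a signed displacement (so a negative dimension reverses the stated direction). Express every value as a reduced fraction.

d5 = 54/5
d6 = 94/5
d7 = 5
d8 = 17/4
d9 = 94/15
endpoint = (143/10, -5)

Apply edit: d2 := 18/5
  d5 = d2*3 = 54/5
  d6 = d5 + 8 = 94/5
  d7 = d3*2 = 5
  d8 = d4/2 = 17/4
  d9 = d6/3 = 94/15
Walk from origin (0, 0):
  seg 1: right by d4 = 17/2 → (17/2, 0)
  seg 2: left by d7 = 5 → (7/2, 0)
  seg 3: up by d5 = 54/5 → (7/2, 54/5)
  seg 4: right by d5 = 54/5 → (143/10, 54/5)
  seg 5: down by d5 = 54/5 → (143/10, 0)
  seg 6: down by d7 = 5 → (143/10, -5)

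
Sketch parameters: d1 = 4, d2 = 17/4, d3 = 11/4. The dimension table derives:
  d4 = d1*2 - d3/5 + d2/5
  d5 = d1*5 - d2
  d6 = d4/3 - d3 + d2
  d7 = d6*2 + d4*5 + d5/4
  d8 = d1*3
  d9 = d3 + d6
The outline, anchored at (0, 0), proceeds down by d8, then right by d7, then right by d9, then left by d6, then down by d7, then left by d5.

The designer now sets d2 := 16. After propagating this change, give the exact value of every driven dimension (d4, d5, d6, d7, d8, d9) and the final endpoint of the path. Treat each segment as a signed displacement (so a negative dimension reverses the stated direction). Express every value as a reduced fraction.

d4 = 213/20
d5 = 4
d6 = 84/5
d7 = 1757/20
d8 = 12
d9 = 391/20
endpoint = (433/5, -1997/20)

Apply edit: d2 := 16
  d4 = d1*2 - d3/5 + d2/5 = 213/20
  d5 = d1*5 - d2 = 4
  d6 = d4/3 - d3 + d2 = 84/5
  d7 = d6*2 + d4*5 + d5/4 = 1757/20
  d8 = d1*3 = 12
  d9 = d3 + d6 = 391/20
Walk from origin (0, 0):
  seg 1: down by d8 = 12 → (0, -12)
  seg 2: right by d7 = 1757/20 → (1757/20, -12)
  seg 3: right by d9 = 391/20 → (537/5, -12)
  seg 4: left by d6 = 84/5 → (453/5, -12)
  seg 5: down by d7 = 1757/20 → (453/5, -1997/20)
  seg 6: left by d5 = 4 → (433/5, -1997/20)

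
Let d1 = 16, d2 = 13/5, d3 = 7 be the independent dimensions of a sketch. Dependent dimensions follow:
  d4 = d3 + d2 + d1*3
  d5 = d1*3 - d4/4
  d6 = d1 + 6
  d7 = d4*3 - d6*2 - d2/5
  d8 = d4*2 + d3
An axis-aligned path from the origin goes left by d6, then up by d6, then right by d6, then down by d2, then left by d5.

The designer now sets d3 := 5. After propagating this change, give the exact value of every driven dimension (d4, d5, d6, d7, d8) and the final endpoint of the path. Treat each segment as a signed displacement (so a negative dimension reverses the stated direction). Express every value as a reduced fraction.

d4 = 278/5
d5 = 341/10
d6 = 22
d7 = 3057/25
d8 = 581/5
endpoint = (-341/10, 97/5)

Apply edit: d3 := 5
  d4 = d3 + d2 + d1*3 = 278/5
  d5 = d1*3 - d4/4 = 341/10
  d6 = d1 + 6 = 22
  d7 = d4*3 - d6*2 - d2/5 = 3057/25
  d8 = d4*2 + d3 = 581/5
Walk from origin (0, 0):
  seg 1: left by d6 = 22 → (-22, 0)
  seg 2: up by d6 = 22 → (-22, 22)
  seg 3: right by d6 = 22 → (0, 22)
  seg 4: down by d2 = 13/5 → (0, 97/5)
  seg 5: left by d5 = 341/10 → (-341/10, 97/5)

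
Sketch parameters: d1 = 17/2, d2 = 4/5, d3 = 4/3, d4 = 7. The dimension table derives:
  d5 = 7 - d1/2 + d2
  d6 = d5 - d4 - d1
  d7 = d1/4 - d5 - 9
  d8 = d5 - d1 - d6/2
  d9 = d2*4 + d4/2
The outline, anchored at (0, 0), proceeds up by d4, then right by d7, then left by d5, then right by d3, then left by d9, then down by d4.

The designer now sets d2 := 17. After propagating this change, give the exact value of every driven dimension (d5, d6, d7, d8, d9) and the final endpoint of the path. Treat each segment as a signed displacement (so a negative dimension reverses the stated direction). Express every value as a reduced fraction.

d5 = 79/4
d6 = 17/4
d7 = -213/8
d8 = 73/8
d9 = 143/2
endpoint = (-2797/24, 0)

Apply edit: d2 := 17
  d5 = 7 - d1/2 + d2 = 79/4
  d6 = d5 - d4 - d1 = 17/4
  d7 = d1/4 - d5 - 9 = -213/8
  d8 = d5 - d1 - d6/2 = 73/8
  d9 = d2*4 + d4/2 = 143/2
Walk from origin (0, 0):
  seg 1: up by d4 = 7 → (0, 7)
  seg 2: right by d7 = -213/8 → (-213/8, 7)
  seg 3: left by d5 = 79/4 → (-371/8, 7)
  seg 4: right by d3 = 4/3 → (-1081/24, 7)
  seg 5: left by d9 = 143/2 → (-2797/24, 7)
  seg 6: down by d4 = 7 → (-2797/24, 0)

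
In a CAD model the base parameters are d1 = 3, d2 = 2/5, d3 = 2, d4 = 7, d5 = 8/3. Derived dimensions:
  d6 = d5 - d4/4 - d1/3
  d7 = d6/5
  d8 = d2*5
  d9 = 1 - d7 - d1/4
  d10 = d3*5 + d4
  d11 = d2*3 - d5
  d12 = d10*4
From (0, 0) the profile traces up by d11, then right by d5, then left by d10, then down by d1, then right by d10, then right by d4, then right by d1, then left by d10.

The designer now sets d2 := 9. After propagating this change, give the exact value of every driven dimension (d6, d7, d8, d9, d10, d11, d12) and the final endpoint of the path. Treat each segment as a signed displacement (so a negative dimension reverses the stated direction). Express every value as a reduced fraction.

d6 = -1/12
d7 = -1/60
d8 = 45
d9 = 4/15
d10 = 17
d11 = 73/3
d12 = 68
endpoint = (-13/3, 64/3)

Apply edit: d2 := 9
  d6 = d5 - d4/4 - d1/3 = -1/12
  d7 = d6/5 = -1/60
  d8 = d2*5 = 45
  d9 = 1 - d7 - d1/4 = 4/15
  d10 = d3*5 + d4 = 17
  d11 = d2*3 - d5 = 73/3
  d12 = d10*4 = 68
Walk from origin (0, 0):
  seg 1: up by d11 = 73/3 → (0, 73/3)
  seg 2: right by d5 = 8/3 → (8/3, 73/3)
  seg 3: left by d10 = 17 → (-43/3, 73/3)
  seg 4: down by d1 = 3 → (-43/3, 64/3)
  seg 5: right by d10 = 17 → (8/3, 64/3)
  seg 6: right by d4 = 7 → (29/3, 64/3)
  seg 7: right by d1 = 3 → (38/3, 64/3)
  seg 8: left by d10 = 17 → (-13/3, 64/3)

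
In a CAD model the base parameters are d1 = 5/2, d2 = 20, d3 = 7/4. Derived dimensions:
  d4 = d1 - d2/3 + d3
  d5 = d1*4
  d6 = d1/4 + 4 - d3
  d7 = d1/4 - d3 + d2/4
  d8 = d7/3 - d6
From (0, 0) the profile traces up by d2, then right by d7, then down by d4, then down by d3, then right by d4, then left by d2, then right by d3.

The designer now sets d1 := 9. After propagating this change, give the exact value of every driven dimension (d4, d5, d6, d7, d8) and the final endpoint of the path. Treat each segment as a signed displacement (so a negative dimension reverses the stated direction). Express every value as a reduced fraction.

d4 = 49/12
d5 = 36
d6 = 9/2
d7 = 11/2
d8 = -8/3
endpoint = (-26/3, 85/6)

Apply edit: d1 := 9
  d4 = d1 - d2/3 + d3 = 49/12
  d5 = d1*4 = 36
  d6 = d1/4 + 4 - d3 = 9/2
  d7 = d1/4 - d3 + d2/4 = 11/2
  d8 = d7/3 - d6 = -8/3
Walk from origin (0, 0):
  seg 1: up by d2 = 20 → (0, 20)
  seg 2: right by d7 = 11/2 → (11/2, 20)
  seg 3: down by d4 = 49/12 → (11/2, 191/12)
  seg 4: down by d3 = 7/4 → (11/2, 85/6)
  seg 5: right by d4 = 49/12 → (115/12, 85/6)
  seg 6: left by d2 = 20 → (-125/12, 85/6)
  seg 7: right by d3 = 7/4 → (-26/3, 85/6)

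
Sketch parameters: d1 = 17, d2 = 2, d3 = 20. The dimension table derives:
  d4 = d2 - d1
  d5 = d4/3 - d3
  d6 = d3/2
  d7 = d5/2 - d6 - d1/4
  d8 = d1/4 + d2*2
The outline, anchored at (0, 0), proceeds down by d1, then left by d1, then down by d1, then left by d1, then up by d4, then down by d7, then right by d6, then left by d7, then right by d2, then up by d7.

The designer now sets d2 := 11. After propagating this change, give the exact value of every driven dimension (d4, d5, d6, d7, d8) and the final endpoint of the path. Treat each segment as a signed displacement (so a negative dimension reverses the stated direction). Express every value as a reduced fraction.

d4 = -6
d5 = -22
d6 = 10
d7 = -101/4
d8 = 105/4
endpoint = (49/4, -40)

Apply edit: d2 := 11
  d4 = d2 - d1 = -6
  d5 = d4/3 - d3 = -22
  d6 = d3/2 = 10
  d7 = d5/2 - d6 - d1/4 = -101/4
  d8 = d1/4 + d2*2 = 105/4
Walk from origin (0, 0):
  seg 1: down by d1 = 17 → (0, -17)
  seg 2: left by d1 = 17 → (-17, -17)
  seg 3: down by d1 = 17 → (-17, -34)
  seg 4: left by d1 = 17 → (-34, -34)
  seg 5: up by d4 = -6 → (-34, -40)
  seg 6: down by d7 = -101/4 → (-34, -59/4)
  seg 7: right by d6 = 10 → (-24, -59/4)
  seg 8: left by d7 = -101/4 → (5/4, -59/4)
  seg 9: right by d2 = 11 → (49/4, -59/4)
  seg 10: up by d7 = -101/4 → (49/4, -40)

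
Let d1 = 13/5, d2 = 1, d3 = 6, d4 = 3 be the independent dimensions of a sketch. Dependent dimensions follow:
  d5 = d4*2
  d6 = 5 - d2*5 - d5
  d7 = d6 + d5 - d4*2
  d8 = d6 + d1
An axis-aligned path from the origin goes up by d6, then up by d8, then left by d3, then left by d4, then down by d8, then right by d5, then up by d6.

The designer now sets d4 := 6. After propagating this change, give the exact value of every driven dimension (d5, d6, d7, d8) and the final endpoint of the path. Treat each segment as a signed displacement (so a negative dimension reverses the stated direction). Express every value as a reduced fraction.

d5 = 12
d6 = -12
d7 = -12
d8 = -47/5
endpoint = (0, -24)

Apply edit: d4 := 6
  d5 = d4*2 = 12
  d6 = 5 - d2*5 - d5 = -12
  d7 = d6 + d5 - d4*2 = -12
  d8 = d6 + d1 = -47/5
Walk from origin (0, 0):
  seg 1: up by d6 = -12 → (0, -12)
  seg 2: up by d8 = -47/5 → (0, -107/5)
  seg 3: left by d3 = 6 → (-6, -107/5)
  seg 4: left by d4 = 6 → (-12, -107/5)
  seg 5: down by d8 = -47/5 → (-12, -12)
  seg 6: right by d5 = 12 → (0, -12)
  seg 7: up by d6 = -12 → (0, -24)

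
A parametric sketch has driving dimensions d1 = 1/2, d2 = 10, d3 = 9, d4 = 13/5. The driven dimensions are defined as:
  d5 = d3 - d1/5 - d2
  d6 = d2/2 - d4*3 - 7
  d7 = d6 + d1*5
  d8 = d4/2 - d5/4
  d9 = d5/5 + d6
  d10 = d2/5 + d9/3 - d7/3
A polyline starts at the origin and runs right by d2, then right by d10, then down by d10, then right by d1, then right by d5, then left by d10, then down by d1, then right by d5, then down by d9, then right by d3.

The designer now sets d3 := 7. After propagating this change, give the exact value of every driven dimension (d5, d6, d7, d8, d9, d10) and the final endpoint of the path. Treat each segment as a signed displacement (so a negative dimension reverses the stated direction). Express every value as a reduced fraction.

Apply edit: d3 := 7
  d5 = d3 - d1/5 - d2 = -31/10
  d6 = d2/2 - d4*3 - 7 = -49/5
  d7 = d6 + d1*5 = -73/10
  d8 = d4/2 - d5/4 = 83/40
  d9 = d5/5 + d6 = -521/50
  d10 = d2/5 + d9/3 - d7/3 = 24/25
Walk from origin (0, 0):
  seg 1: right by d2 = 10 → (10, 0)
  seg 2: right by d10 = 24/25 → (274/25, 0)
  seg 3: down by d10 = 24/25 → (274/25, -24/25)
  seg 4: right by d1 = 1/2 → (573/50, -24/25)
  seg 5: right by d5 = -31/10 → (209/25, -24/25)
  seg 6: left by d10 = 24/25 → (37/5, -24/25)
  seg 7: down by d1 = 1/2 → (37/5, -73/50)
  seg 8: right by d5 = -31/10 → (43/10, -73/50)
  seg 9: down by d9 = -521/50 → (43/10, 224/25)
  seg 10: right by d3 = 7 → (113/10, 224/25)

d5 = -31/10
d6 = -49/5
d7 = -73/10
d8 = 83/40
d9 = -521/50
d10 = 24/25
endpoint = (113/10, 224/25)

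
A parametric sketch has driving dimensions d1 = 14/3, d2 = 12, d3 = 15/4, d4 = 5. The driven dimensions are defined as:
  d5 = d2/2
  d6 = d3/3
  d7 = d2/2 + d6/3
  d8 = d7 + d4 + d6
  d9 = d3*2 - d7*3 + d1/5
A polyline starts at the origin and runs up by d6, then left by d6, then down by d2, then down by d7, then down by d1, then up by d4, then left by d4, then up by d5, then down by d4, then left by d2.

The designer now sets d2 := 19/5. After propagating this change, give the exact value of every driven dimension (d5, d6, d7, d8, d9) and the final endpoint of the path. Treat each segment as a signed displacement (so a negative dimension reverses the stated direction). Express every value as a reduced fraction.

Apply edit: d2 := 19/5
  d5 = d2/2 = 19/10
  d6 = d3/3 = 5/4
  d7 = d2/2 + d6/3 = 139/60
  d8 = d7 + d4 + d6 = 257/30
  d9 = d3*2 - d7*3 + d1/5 = 89/60
Walk from origin (0, 0):
  seg 1: up by d6 = 5/4 → (0, 5/4)
  seg 2: left by d6 = 5/4 → (-5/4, 5/4)
  seg 3: down by d2 = 19/5 → (-5/4, -51/20)
  seg 4: down by d7 = 139/60 → (-5/4, -73/15)
  seg 5: down by d1 = 14/3 → (-5/4, -143/15)
  seg 6: up by d4 = 5 → (-5/4, -68/15)
  seg 7: left by d4 = 5 → (-25/4, -68/15)
  seg 8: up by d5 = 19/10 → (-25/4, -79/30)
  seg 9: down by d4 = 5 → (-25/4, -229/30)
  seg 10: left by d2 = 19/5 → (-201/20, -229/30)

d5 = 19/10
d6 = 5/4
d7 = 139/60
d8 = 257/30
d9 = 89/60
endpoint = (-201/20, -229/30)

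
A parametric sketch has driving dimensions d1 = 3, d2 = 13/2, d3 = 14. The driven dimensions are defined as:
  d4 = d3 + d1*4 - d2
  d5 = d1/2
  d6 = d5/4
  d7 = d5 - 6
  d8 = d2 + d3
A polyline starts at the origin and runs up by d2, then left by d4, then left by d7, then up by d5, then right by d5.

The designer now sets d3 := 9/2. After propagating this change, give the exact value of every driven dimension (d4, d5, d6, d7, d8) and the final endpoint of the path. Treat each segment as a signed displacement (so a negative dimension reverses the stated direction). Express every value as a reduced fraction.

Apply edit: d3 := 9/2
  d4 = d3 + d1*4 - d2 = 10
  d5 = d1/2 = 3/2
  d6 = d5/4 = 3/8
  d7 = d5 - 6 = -9/2
  d8 = d2 + d3 = 11
Walk from origin (0, 0):
  seg 1: up by d2 = 13/2 → (0, 13/2)
  seg 2: left by d4 = 10 → (-10, 13/2)
  seg 3: left by d7 = -9/2 → (-11/2, 13/2)
  seg 4: up by d5 = 3/2 → (-11/2, 8)
  seg 5: right by d5 = 3/2 → (-4, 8)

d4 = 10
d5 = 3/2
d6 = 3/8
d7 = -9/2
d8 = 11
endpoint = (-4, 8)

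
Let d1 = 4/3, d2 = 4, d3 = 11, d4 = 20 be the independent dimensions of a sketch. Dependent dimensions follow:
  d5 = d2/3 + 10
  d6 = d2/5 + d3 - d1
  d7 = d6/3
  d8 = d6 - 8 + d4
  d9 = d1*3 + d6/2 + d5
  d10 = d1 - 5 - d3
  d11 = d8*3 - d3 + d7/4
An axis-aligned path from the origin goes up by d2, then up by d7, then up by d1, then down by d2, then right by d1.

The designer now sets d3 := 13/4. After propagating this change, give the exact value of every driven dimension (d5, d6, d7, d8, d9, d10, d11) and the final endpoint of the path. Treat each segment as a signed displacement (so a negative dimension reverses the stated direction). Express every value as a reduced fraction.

Apply edit: d3 := 13/4
  d5 = d2/3 + 10 = 34/3
  d6 = d2/5 + d3 - d1 = 163/60
  d7 = d6/3 = 163/180
  d8 = d6 - 8 + d4 = 883/60
  d9 = d1*3 + d6/2 + d5 = 2003/120
  d10 = d1 - 5 - d3 = -83/12
  d11 = d8*3 - d3 + d7/4 = 29611/720
Walk from origin (0, 0):
  seg 1: up by d2 = 4 → (0, 4)
  seg 2: up by d7 = 163/180 → (0, 883/180)
  seg 3: up by d1 = 4/3 → (0, 1123/180)
  seg 4: down by d2 = 4 → (0, 403/180)
  seg 5: right by d1 = 4/3 → (4/3, 403/180)

d5 = 34/3
d6 = 163/60
d7 = 163/180
d8 = 883/60
d9 = 2003/120
d10 = -83/12
d11 = 29611/720
endpoint = (4/3, 403/180)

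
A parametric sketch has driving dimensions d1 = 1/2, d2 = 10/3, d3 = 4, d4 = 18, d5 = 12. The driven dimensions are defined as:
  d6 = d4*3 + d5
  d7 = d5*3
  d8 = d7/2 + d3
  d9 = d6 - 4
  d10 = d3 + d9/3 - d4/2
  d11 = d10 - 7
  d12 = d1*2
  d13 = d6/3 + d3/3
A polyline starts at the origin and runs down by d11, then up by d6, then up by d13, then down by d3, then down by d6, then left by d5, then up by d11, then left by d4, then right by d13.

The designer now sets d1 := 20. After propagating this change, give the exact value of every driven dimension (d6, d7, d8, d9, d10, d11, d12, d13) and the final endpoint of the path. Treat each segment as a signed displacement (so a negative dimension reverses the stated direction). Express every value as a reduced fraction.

Apply edit: d1 := 20
  d6 = d4*3 + d5 = 66
  d7 = d5*3 = 36
  d8 = d7/2 + d3 = 22
  d9 = d6 - 4 = 62
  d10 = d3 + d9/3 - d4/2 = 47/3
  d11 = d10 - 7 = 26/3
  d12 = d1*2 = 40
  d13 = d6/3 + d3/3 = 70/3
Walk from origin (0, 0):
  seg 1: down by d11 = 26/3 → (0, -26/3)
  seg 2: up by d6 = 66 → (0, 172/3)
  seg 3: up by d13 = 70/3 → (0, 242/3)
  seg 4: down by d3 = 4 → (0, 230/3)
  seg 5: down by d6 = 66 → (0, 32/3)
  seg 6: left by d5 = 12 → (-12, 32/3)
  seg 7: up by d11 = 26/3 → (-12, 58/3)
  seg 8: left by d4 = 18 → (-30, 58/3)
  seg 9: right by d13 = 70/3 → (-20/3, 58/3)

d6 = 66
d7 = 36
d8 = 22
d9 = 62
d10 = 47/3
d11 = 26/3
d12 = 40
d13 = 70/3
endpoint = (-20/3, 58/3)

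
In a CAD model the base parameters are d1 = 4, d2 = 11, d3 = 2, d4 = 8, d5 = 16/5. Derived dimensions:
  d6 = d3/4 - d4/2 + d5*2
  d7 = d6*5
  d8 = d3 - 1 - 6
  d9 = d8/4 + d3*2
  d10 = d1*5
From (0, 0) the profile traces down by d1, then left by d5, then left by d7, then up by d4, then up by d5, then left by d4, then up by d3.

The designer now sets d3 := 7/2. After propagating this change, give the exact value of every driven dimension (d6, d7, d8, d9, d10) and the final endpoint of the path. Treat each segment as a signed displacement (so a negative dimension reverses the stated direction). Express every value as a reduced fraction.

Apply edit: d3 := 7/2
  d6 = d3/4 - d4/2 + d5*2 = 131/40
  d7 = d6*5 = 131/8
  d8 = d3 - 1 - 6 = -7/2
  d9 = d8/4 + d3*2 = 49/8
  d10 = d1*5 = 20
Walk from origin (0, 0):
  seg 1: down by d1 = 4 → (0, -4)
  seg 2: left by d5 = 16/5 → (-16/5, -4)
  seg 3: left by d7 = 131/8 → (-783/40, -4)
  seg 4: up by d4 = 8 → (-783/40, 4)
  seg 5: up by d5 = 16/5 → (-783/40, 36/5)
  seg 6: left by d4 = 8 → (-1103/40, 36/5)
  seg 7: up by d3 = 7/2 → (-1103/40, 107/10)

d6 = 131/40
d7 = 131/8
d8 = -7/2
d9 = 49/8
d10 = 20
endpoint = (-1103/40, 107/10)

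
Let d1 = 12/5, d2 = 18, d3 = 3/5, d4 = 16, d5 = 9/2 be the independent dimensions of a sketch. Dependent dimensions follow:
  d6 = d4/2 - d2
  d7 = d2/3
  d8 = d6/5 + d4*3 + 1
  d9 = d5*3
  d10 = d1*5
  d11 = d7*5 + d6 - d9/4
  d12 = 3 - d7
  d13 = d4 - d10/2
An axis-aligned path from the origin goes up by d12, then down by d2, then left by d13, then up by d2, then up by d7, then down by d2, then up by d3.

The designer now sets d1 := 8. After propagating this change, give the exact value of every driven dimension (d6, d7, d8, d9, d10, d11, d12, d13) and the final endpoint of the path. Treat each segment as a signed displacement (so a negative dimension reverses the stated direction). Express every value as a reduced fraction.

Apply edit: d1 := 8
  d6 = d4/2 - d2 = -10
  d7 = d2/3 = 6
  d8 = d6/5 + d4*3 + 1 = 47
  d9 = d5*3 = 27/2
  d10 = d1*5 = 40
  d11 = d7*5 + d6 - d9/4 = 133/8
  d12 = 3 - d7 = -3
  d13 = d4 - d10/2 = -4
Walk from origin (0, 0):
  seg 1: up by d12 = -3 → (0, -3)
  seg 2: down by d2 = 18 → (0, -21)
  seg 3: left by d13 = -4 → (4, -21)
  seg 4: up by d2 = 18 → (4, -3)
  seg 5: up by d7 = 6 → (4, 3)
  seg 6: down by d2 = 18 → (4, -15)
  seg 7: up by d3 = 3/5 → (4, -72/5)

d6 = -10
d7 = 6
d8 = 47
d9 = 27/2
d10 = 40
d11 = 133/8
d12 = -3
d13 = -4
endpoint = (4, -72/5)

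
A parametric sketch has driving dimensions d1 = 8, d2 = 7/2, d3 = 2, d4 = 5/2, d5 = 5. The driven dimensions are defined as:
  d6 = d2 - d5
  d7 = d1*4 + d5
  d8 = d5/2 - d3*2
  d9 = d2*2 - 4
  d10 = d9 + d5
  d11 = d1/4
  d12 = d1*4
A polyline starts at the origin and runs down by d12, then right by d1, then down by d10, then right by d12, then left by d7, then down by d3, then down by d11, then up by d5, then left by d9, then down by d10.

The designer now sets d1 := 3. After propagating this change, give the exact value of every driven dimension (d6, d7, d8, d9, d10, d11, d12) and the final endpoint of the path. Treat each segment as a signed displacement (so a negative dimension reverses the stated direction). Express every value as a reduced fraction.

d6 = -3/2
d7 = 17
d8 = -3/2
d9 = 3
d10 = 8
d11 = 3/4
d12 = 12
endpoint = (-5, -103/4)

Apply edit: d1 := 3
  d6 = d2 - d5 = -3/2
  d7 = d1*4 + d5 = 17
  d8 = d5/2 - d3*2 = -3/2
  d9 = d2*2 - 4 = 3
  d10 = d9 + d5 = 8
  d11 = d1/4 = 3/4
  d12 = d1*4 = 12
Walk from origin (0, 0):
  seg 1: down by d12 = 12 → (0, -12)
  seg 2: right by d1 = 3 → (3, -12)
  seg 3: down by d10 = 8 → (3, -20)
  seg 4: right by d12 = 12 → (15, -20)
  seg 5: left by d7 = 17 → (-2, -20)
  seg 6: down by d3 = 2 → (-2, -22)
  seg 7: down by d11 = 3/4 → (-2, -91/4)
  seg 8: up by d5 = 5 → (-2, -71/4)
  seg 9: left by d9 = 3 → (-5, -71/4)
  seg 10: down by d10 = 8 → (-5, -103/4)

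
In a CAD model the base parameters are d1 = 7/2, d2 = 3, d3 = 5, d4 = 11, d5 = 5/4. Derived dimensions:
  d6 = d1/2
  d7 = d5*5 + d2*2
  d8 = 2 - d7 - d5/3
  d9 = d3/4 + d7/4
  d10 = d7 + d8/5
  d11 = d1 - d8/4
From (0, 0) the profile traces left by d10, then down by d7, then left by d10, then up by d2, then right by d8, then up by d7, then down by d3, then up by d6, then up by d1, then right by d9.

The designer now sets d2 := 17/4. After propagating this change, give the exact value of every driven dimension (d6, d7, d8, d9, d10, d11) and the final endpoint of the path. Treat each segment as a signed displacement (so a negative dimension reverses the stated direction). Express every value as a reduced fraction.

Apply edit: d2 := 17/4
  d6 = d1/2 = 7/4
  d7 = d5*5 + d2*2 = 59/4
  d8 = 2 - d7 - d5/3 = -79/6
  d9 = d3/4 + d7/4 = 79/16
  d10 = d7 + d8/5 = 727/60
  d11 = d1 - d8/4 = 163/24
Walk from origin (0, 0):
  seg 1: left by d10 = 727/60 → (-727/60, 0)
  seg 2: down by d7 = 59/4 → (-727/60, -59/4)
  seg 3: left by d10 = 727/60 → (-727/30, -59/4)
  seg 4: up by d2 = 17/4 → (-727/30, -21/2)
  seg 5: right by d8 = -79/6 → (-187/5, -21/2)
  seg 6: up by d7 = 59/4 → (-187/5, 17/4)
  seg 7: down by d3 = 5 → (-187/5, -3/4)
  seg 8: up by d6 = 7/4 → (-187/5, 1)
  seg 9: up by d1 = 7/2 → (-187/5, 9/2)
  seg 10: right by d9 = 79/16 → (-2597/80, 9/2)

d6 = 7/4
d7 = 59/4
d8 = -79/6
d9 = 79/16
d10 = 727/60
d11 = 163/24
endpoint = (-2597/80, 9/2)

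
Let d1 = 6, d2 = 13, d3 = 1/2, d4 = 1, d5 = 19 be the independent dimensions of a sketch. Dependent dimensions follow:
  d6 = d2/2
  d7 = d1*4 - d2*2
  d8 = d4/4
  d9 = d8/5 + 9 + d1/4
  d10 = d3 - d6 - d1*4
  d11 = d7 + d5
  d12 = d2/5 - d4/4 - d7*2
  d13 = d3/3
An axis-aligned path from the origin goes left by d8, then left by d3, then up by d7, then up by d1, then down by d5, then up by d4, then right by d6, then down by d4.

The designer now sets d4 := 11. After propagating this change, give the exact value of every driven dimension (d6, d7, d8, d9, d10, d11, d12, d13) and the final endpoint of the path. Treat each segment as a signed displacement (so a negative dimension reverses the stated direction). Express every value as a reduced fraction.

d6 = 13/2
d7 = -2
d8 = 11/4
d9 = 221/20
d10 = -30
d11 = 17
d12 = 77/20
d13 = 1/6
endpoint = (13/4, -15)

Apply edit: d4 := 11
  d6 = d2/2 = 13/2
  d7 = d1*4 - d2*2 = -2
  d8 = d4/4 = 11/4
  d9 = d8/5 + 9 + d1/4 = 221/20
  d10 = d3 - d6 - d1*4 = -30
  d11 = d7 + d5 = 17
  d12 = d2/5 - d4/4 - d7*2 = 77/20
  d13 = d3/3 = 1/6
Walk from origin (0, 0):
  seg 1: left by d8 = 11/4 → (-11/4, 0)
  seg 2: left by d3 = 1/2 → (-13/4, 0)
  seg 3: up by d7 = -2 → (-13/4, -2)
  seg 4: up by d1 = 6 → (-13/4, 4)
  seg 5: down by d5 = 19 → (-13/4, -15)
  seg 6: up by d4 = 11 → (-13/4, -4)
  seg 7: right by d6 = 13/2 → (13/4, -4)
  seg 8: down by d4 = 11 → (13/4, -15)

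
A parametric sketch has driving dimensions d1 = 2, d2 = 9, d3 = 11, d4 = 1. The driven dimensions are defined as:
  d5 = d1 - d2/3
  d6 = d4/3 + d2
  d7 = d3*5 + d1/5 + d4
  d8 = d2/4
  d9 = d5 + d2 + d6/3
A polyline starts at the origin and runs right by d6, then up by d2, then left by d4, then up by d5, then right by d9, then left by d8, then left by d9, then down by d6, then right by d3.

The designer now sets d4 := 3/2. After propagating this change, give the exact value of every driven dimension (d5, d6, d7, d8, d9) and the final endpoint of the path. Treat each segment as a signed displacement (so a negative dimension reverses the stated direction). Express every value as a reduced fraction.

d5 = -1
d6 = 19/2
d7 = 569/10
d8 = 9/4
d9 = 67/6
endpoint = (67/4, -3/2)

Apply edit: d4 := 3/2
  d5 = d1 - d2/3 = -1
  d6 = d4/3 + d2 = 19/2
  d7 = d3*5 + d1/5 + d4 = 569/10
  d8 = d2/4 = 9/4
  d9 = d5 + d2 + d6/3 = 67/6
Walk from origin (0, 0):
  seg 1: right by d6 = 19/2 → (19/2, 0)
  seg 2: up by d2 = 9 → (19/2, 9)
  seg 3: left by d4 = 3/2 → (8, 9)
  seg 4: up by d5 = -1 → (8, 8)
  seg 5: right by d9 = 67/6 → (115/6, 8)
  seg 6: left by d8 = 9/4 → (203/12, 8)
  seg 7: left by d9 = 67/6 → (23/4, 8)
  seg 8: down by d6 = 19/2 → (23/4, -3/2)
  seg 9: right by d3 = 11 → (67/4, -3/2)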